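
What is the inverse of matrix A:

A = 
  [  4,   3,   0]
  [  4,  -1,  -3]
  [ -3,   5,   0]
det(A) = (4)·((-1)(0) - (-3)(5)) - (3)·((4)(0) - (-3)(-3)) + (0)·((4)(5) - (-1)(-3))
  = (4)(15) - (3)(-9) + (0)(17)
  = 87
det(A) = 87 ≠ 0, so A is invertible.

Cofactors Cᵢⱼ = (-1)ⁱ⁺ʲ·Mᵢⱼ:
C = 
  [ 15,   9,  17]
  [  0,   0, -29]
  [ -9,  12, -16]

adj(A) = Cᵀ:
adj(A) = 
  [ 15,   0,  -9]
  [  9,   0,  12]
  [ 17, -29, -16]

A⁻¹ = (1/87) · adj(A):
A⁻¹ = 
  [  5/29,      0,  -3/29]
  [  3/29,      0,   4/29]
  [ 17/87,   -1/3, -16/87]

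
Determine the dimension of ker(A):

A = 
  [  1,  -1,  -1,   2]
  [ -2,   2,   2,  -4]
nullity(A) = 3

Row reduce:
R2 → R2 + (2)·R1
REF = 
  [  1,  -1,  -1,   2]
  [  0,   0,   0,   0]
Pivot columns: 1 → 1 pivot.
rank(A) = 1, so nullity(A) = 4 - 1 = 3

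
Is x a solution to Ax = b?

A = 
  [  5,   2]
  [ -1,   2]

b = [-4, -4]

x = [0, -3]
No

Ax = [-6, -6] ≠ b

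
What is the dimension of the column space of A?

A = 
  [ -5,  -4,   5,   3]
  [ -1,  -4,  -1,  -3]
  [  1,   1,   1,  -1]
Row reduce:
R2 → R2 - (1/5)·R1
R3 → R3 + (1/5)·R1
R3 → R3 + (1/16)·R2
REF = 
  [   -5,    -4,     5,     3]
  [    0, -16/5,    -2, -18/5]
  [    0,     0,  15/8,  -5/8]
Pivot columns: 1, 2, 3 → 3 pivots.
dim(Col(A)) = number of pivot columns = 3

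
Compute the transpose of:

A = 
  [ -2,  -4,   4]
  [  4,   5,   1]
Aᵀ = 
  [ -2,   4]
  [ -4,   5]
  [  4,   1]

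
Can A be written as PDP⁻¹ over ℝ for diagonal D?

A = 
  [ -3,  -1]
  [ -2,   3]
Yes

tr(A) = 0, det(A) = -11
Characteristic polynomial: λ² - tr(A)λ + det(A) = λ² - 11
λ² - 11 = 0  ⇒  λ = (0 ± √((0)² - 4·(-11)))/2 = (0 ± √(44))/2
  = √11,  -√11
Eigenvalues: √11, -√11  (≈ 3.317, -3.317)
The two irrational eigenvalues are distinct (simple), so each has alg. mult. = geom. mult. = 1.
Sum of geometric multiplicities equals n, so A has n independent eigenvectors.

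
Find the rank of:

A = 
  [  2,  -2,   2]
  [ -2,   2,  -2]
Row reduce:
R2 → R2 + (1)·R1
REF = 
  [  2,  -2,   2]
  [  0,   0,   0]
Pivot columns: 1 → 1 pivot.

rank(A) = 1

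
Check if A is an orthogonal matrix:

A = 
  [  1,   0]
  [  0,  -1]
Yes

AᵀA = 
  [  1,   0]
  [  0,   1]
= I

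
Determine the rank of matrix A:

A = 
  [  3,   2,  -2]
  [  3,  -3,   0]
rank(A) = 2

Row reduce:
R2 → R2 - (1)·R1
REF = 
  [  3,   2,  -2]
  [  0,  -5,   2]
Pivot columns: 1, 2 → 2 pivots.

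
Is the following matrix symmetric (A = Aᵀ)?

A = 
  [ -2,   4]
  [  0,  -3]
No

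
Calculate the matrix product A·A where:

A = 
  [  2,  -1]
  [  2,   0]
A² = A·A:
A²[1,1] = (2)(2) + (-1)(2) = 2
A²[1,2] = (2)(-1) + (-1)(0) = -2
A²[2,1] = (2)(2) + (0)(2) = 4
A²[2,2] = (2)(-1) + (0)(0) = -2
A² = 
  [  2,  -2]
  [  4,  -2]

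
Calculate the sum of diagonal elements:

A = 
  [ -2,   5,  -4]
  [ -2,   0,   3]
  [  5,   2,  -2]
-4

tr(A) = -2 + 0 + -2 = -4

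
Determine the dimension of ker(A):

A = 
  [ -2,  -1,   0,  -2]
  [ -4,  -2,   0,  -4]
nullity(A) = 3

Row reduce:
R2 → R2 - (2)·R1
REF = 
  [ -2,  -1,   0,  -2]
  [  0,   0,   0,   0]
Pivot columns: 1 → 1 pivot.
rank(A) = 1, so nullity(A) = 4 - 1 = 3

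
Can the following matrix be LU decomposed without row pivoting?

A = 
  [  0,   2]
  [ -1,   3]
No.
A[1,1] = 0 but A[2,1] = -1 ≠ 0. Any LU with L unit lower triangular has (LU)[1,1] = U[1,1] and (LU)[2,1] = L[2,1]·U[1,1]; matching A forces U[1,1] = 0, which then forces (LU)[2,1] = 0 ≠ -1. A row swap (pivoting) is required.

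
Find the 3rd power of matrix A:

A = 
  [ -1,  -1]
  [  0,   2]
A^3 = 
  [ -1,  -3]
  [  0,   8]

A² = A·A:
A²[1,1] = (-1)(-1) + (-1)(0) = 1
A²[1,2] = (-1)(-1) + (-1)(2) = -1
A²[2,1] = (0)(-1) + (2)(0) = 0
A²[2,2] = (0)(-1) + (2)(2) = 4
A² = 
  [  1,  -1]
  [  0,   4]

A^3 = A^2·A:
A^3[1,1] = (1)(-1) + (-1)(0) = -1
A^3[1,2] = (1)(-1) + (-1)(2) = -3
A^3[2,1] = (0)(-1) + (4)(0) = 0
A^3[2,2] = (0)(-1) + (4)(2) = 8
A^3 = 
  [ -1,  -3]
  [  0,   8]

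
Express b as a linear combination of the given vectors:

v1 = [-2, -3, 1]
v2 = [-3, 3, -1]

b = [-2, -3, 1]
c1 = 1, c2 = 0

b = 1·v1 + 0·v2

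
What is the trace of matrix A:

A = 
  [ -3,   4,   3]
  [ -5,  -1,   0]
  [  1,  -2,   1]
-3

tr(A) = -3 + -1 + 1 = -3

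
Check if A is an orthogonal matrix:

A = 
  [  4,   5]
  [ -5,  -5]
No

AᵀA = 
  [ 41,  45]
  [ 45,  50]
≠ I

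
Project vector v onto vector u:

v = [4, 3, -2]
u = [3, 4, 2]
v·u = (4)(3) + (3)(4) + (-2)(2) = 20
u·u = (3)² + (4)² + (2)² = 29
proj_u(v) = (v·u / u·u) × u = (20/29) × u

proj_u(v) = [60/29, 80/29, 40/29]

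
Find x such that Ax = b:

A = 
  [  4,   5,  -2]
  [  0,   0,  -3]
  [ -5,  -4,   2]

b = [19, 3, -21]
Row reduce the augmented matrix [A|b]:
R3 → R3 + (5/4)·R1
Swap R2 ↔ R3
REF = 
  [   4,    5,   -2,   19]
  [   0,  9/4, -1/2, 11/4]
  [   0,    0,   -3,    3]

Back-substitution:
x₃ = 3 / (-3) = -1
x₂ = (11/4 - (-1/2)(-1)) / (9/4) = 1
x₁ = (19 - (5)(1) - (-2)(-1)) / 4 = 3

x = [3, 1, -1]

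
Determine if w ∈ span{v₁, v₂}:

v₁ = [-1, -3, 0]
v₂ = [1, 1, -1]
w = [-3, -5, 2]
Yes

Form the augmented matrix and row-reduce:
[v₁|v₂|w] = 
  [ -1,   1,  -3]
  [ -3,   1,  -5]
  [  0,  -1,   2]
R2 → R2 - (3)·R1
R3 → R3 - (1/2)·R2
REF = 
  [ -1,   1,  -3]
  [  0,  -2,   4]
  [  0,   0,   0]

No row of the form [0 0 | nonzero], so the system is consistent. Back-substitution gives c₁ = 1, c₂ = -2: w = (1)·v₁ + (-2)·v₂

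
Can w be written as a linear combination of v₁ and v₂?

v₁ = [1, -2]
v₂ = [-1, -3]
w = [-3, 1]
Yes

Form the augmented matrix and row-reduce:
[v₁|v₂|w] = 
  [  1,  -1,  -3]
  [ -2,  -3,   1]
R2 → R2 + (2)·R1
REF = 
  [  1,  -1,  -3]
  [  0,  -5,  -5]

No row of the form [0 0 | nonzero], so the system is consistent. Back-substitution gives c₁ = -2, c₂ = 1: w = (-2)·v₁ + (1)·v₂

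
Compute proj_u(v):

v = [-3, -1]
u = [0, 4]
proj_u(v) = [0, -1]

v·u = (-3)(0) + (-1)(4) = -4
u·u = (0)² + (4)² = 16
proj_u(v) = (v·u / u·u) × u = (-4/16) × u = (-1/4) × u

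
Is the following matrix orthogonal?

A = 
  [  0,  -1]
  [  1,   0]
Yes

AᵀA = 
  [  1,   0]
  [  0,   1]
= I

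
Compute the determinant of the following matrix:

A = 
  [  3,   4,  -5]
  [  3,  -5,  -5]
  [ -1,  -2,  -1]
72

Cofactor expansion along row 1:
det(A) = (3)·((-5)(-1) - (-5)(-2)) - (4)·((3)(-1) - (-5)(-1)) + (-5)·((3)(-2) - (-5)(-1))
  = (3)(-5) - (4)(-8) + (-5)(-11)
  = 72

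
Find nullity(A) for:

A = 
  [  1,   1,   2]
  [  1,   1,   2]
nullity(A) = 2

Row reduce:
R2 → R2 - (1)·R1
REF = 
  [  1,   1,   2]
  [  0,   0,   0]
Pivot columns: 1 → 1 pivot.
rank(A) = 1, so nullity(A) = 3 - 1 = 2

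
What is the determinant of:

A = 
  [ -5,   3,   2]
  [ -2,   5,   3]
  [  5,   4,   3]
Cofactor expansion along row 1:
det(A) = (-5)·((5)(3) - (3)(4)) - (3)·((-2)(3) - (3)(5)) + (2)·((-2)(4) - (5)(5))
  = (-5)(3) - (3)(-21) + (2)(-33)
  = -18

det(A) = -18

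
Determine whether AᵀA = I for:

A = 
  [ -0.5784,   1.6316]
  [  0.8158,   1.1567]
No

AᵀA = 
  [  1.0001,  -0.0001]
  [ -0.0001,   4.0001]
≠ I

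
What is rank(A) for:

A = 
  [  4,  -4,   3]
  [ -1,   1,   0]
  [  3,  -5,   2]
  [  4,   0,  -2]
Row reduce:
R2 → R2 + (1/4)·R1
R3 → R3 - (3/4)·R1
R4 → R4 - (1)·R1
Swap R2 ↔ R3
R4 → R4 + (2)·R2
R4 → R4 + (22/3)·R3
REF = 
  [   4,   -4,    3]
  [   0,   -2, -1/4]
  [   0,    0,  3/4]
  [   0,    0,    0]
Pivot columns: 1, 2, 3 → 3 pivots.

rank(A) = 3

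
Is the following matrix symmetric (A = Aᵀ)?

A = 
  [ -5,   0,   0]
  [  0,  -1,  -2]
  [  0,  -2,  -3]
Yes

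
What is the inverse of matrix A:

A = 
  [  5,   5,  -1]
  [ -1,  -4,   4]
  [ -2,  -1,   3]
det(A) = (5)·((-4)(3) - (4)(-1)) - (5)·((-1)(3) - (4)(-2)) + (-1)·((-1)(-1) - (-4)(-2))
  = (5)(-8) - (5)(5) + (-1)(-7)
  = -58
det(A) = -58 ≠ 0, so A is invertible.

Cofactors Cᵢⱼ = (-1)ⁱ⁺ʲ·Mᵢⱼ:
C = 
  [ -8,  -5,  -7]
  [-14,  13,  -5]
  [ 16, -19, -15]

adj(A) = Cᵀ:
adj(A) = 
  [ -8, -14,  16]
  [ -5,  13, -19]
  [ -7,  -5, -15]

A⁻¹ = (-1/58) · adj(A):
A⁻¹ = 
  [  4/29,   7/29,  -8/29]
  [  5/58, -13/58,  19/58]
  [  7/58,   5/58,  15/58]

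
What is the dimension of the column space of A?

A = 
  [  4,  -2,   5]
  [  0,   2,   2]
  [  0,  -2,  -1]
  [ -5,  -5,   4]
dim(Col(A)) = 3

Row reduce:
R4 → R4 + (5/4)·R1
R3 → R3 + (1)·R2
R4 → R4 + (15/4)·R2
R4 → R4 - (71/4)·R3
REF = 
  [  4,  -2,   5]
  [  0,   2,   2]
  [  0,   0,   1]
  [  0,   0,   0]
Pivot columns: 1, 2, 3 → 3 pivots.
dim(Col(A)) = number of pivot columns = 3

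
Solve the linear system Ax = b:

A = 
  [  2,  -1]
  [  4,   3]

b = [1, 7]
x = [1, 1]

Row reduce the augmented matrix [A|b]:
R2 → R2 - (2)·R1
REF = 
  [  2,  -1,   1]
  [  0,   5,   5]

Back-substitution:
x₂ = 5 / 5 = 1
x₁ = (1 - (-1)(1)) / 2 = 1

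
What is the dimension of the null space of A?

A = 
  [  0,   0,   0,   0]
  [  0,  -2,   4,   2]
nullity(A) = 3

Row reduce:
Swap R1 ↔ R2
REF = 
  [  0,  -2,   4,   2]
  [  0,   0,   0,   0]
Pivot columns: 2 → 1 pivot.
rank(A) = 1, so nullity(A) = 4 - 1 = 3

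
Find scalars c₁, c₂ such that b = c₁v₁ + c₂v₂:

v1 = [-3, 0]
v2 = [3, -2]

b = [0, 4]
c1 = -2, c2 = -2

b = -2·v1 + -2·v2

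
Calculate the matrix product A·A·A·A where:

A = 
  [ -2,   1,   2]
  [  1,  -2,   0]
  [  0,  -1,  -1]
A² = A·A:
A²[1,1] = (-2)(-2) + (1)(1) + (2)(0) = 5
A²[1,2] = (-2)(1) + (1)(-2) + (2)(-1) = -6
A²[1,3] = (-2)(2) + (1)(0) + (2)(-1) = -6
A²[2,1] = (1)(-2) + (-2)(1) + (0)(0) = -4
A²[2,2] = (1)(1) + (-2)(-2) + (0)(-1) = 5
A²[2,3] = (1)(2) + (-2)(0) + (0)(-1) = 2
A²[3,1] = (0)(-2) + (-1)(1) + (-1)(0) = -1
A²[3,2] = (0)(1) + (-1)(-2) + (-1)(-1) = 3
A²[3,3] = (0)(2) + (-1)(0) + (-1)(-1) = 1
A² = 
  [  5,  -6,  -6]
  [ -4,   5,   2]
  [ -1,   3,   1]

A^3 = A^2·A:
A^3[1,1] = (5)(-2) + (-6)(1) + (-6)(0) = -16
A^3[1,2] = (5)(1) + (-6)(-2) + (-6)(-1) = 23
A^3[1,3] = (5)(2) + (-6)(0) + (-6)(-1) = 16
A^3[2,1] = (-4)(-2) + (5)(1) + (2)(0) = 13
A^3[2,2] = (-4)(1) + (5)(-2) + (2)(-1) = -16
A^3[2,3] = (-4)(2) + (5)(0) + (2)(-1) = -10
A^3[3,1] = (-1)(-2) + (3)(1) + (1)(0) = 5
A^3[3,2] = (-1)(1) + (3)(-2) + (1)(-1) = -8
A^3[3,3] = (-1)(2) + (3)(0) + (1)(-1) = -3
A^3 = 
  [-16,  23,  16]
  [ 13, -16, -10]
  [  5,  -8,  -3]

A^4 = A^3·A:
A^4[1,1] = (-16)(-2) + (23)(1) + (16)(0) = 55
A^4[1,2] = (-16)(1) + (23)(-2) + (16)(-1) = -78
A^4[1,3] = (-16)(2) + (23)(0) + (16)(-1) = -48
A^4[2,1] = (13)(-2) + (-16)(1) + (-10)(0) = -42
A^4[2,2] = (13)(1) + (-16)(-2) + (-10)(-1) = 55
A^4[2,3] = (13)(2) + (-16)(0) + (-10)(-1) = 36
A^4[3,1] = (5)(-2) + (-8)(1) + (-3)(0) = -18
A^4[3,2] = (5)(1) + (-8)(-2) + (-3)(-1) = 24
A^4[3,3] = (5)(2) + (-8)(0) + (-3)(-1) = 13
A^4 = 
  [ 55, -78, -48]
  [-42,  55,  36]
  [-18,  24,  13]

Therefore
A^4 = 
  [ 55, -78, -48]
  [-42,  55,  36]
  [-18,  24,  13]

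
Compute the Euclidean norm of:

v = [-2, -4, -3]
5.385

||v||₂ = √((-2)² + (-4)² + (-3)²) = √29 = 5.385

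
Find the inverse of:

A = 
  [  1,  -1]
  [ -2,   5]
det(A) = (1)(5) - (-1)(-2) = 3
For a 2×2 matrix, A⁻¹ = (1/det(A)) · [[d, -b], [-c, a]]
    = (1/3) · [[5, 1], [2, 1]]

A⁻¹ = 
  [5/3, 1/3]
  [2/3, 1/3]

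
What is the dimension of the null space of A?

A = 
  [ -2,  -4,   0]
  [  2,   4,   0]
nullity(A) = 2

Row reduce:
R2 → R2 + (1)·R1
REF = 
  [ -2,  -4,   0]
  [  0,   0,   0]
Pivot columns: 1 → 1 pivot.
rank(A) = 1, so nullity(A) = 3 - 1 = 2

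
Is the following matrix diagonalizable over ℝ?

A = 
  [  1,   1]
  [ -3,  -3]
Yes

tr(A) = -2, det(A) = 0
Characteristic polynomial: λ² - tr(A)λ + det(A) = λ² + 2λ
λ² + 2λ = λ(λ + 2)
Eigenvalues: 0, -2
λ=-2: alg. mult. = 1, geom. mult. = 2 - rank(A - (-2)I) = 2 - 1 = 1
λ=0: alg. mult. = 1, geom. mult. = 2 - rank(A - (0)I) = 2 - 1 = 1
Sum of geometric multiplicities equals n, so A has n independent eigenvectors.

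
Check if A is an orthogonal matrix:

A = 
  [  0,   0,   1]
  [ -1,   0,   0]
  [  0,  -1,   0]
Yes

AᵀA = 
  [  1,   0,   0]
  [  0,   1,   0]
  [  0,   0,   1]
= I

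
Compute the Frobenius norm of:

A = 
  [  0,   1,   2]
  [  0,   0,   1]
||A||_F = 2.449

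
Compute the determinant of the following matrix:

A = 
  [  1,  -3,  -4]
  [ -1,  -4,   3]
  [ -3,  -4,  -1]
78

Cofactor expansion along row 1:
det(A) = (1)·((-4)(-1) - (3)(-4)) - (-3)·((-1)(-1) - (3)(-3)) + (-4)·((-1)(-4) - (-4)(-3))
  = (1)(16) - (-3)(10) + (-4)(-8)
  = 78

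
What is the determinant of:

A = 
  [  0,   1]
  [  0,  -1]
For a 2×2 matrix, det = ad - bc = (0)(-1) - (1)(0) = 0

det(A) = 0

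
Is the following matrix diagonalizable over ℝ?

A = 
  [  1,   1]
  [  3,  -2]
Yes

tr(A) = -1, det(A) = -5
Characteristic polynomial: λ² - tr(A)λ + det(A) = λ² + λ - 5
λ² + λ - 5 = 0  ⇒  λ = (-1 ± √((1)² - 4·(-5)))/2 = (-1 ± √(21))/2
  = (-1 + √21)/2,  (-1 - √21)/2
Eigenvalues: (-1 + √21)/2, (-1 - √21)/2  (≈ 1.791, -2.791)
The two irrational eigenvalues are distinct (simple), so each has alg. mult. = geom. mult. = 1.
Sum of geometric multiplicities equals n, so A has n independent eigenvectors.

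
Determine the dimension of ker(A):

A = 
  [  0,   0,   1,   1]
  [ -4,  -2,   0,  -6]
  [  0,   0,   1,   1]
nullity(A) = 2

Row reduce:
Swap R1 ↔ R2
R3 → R3 - (1)·R2
REF = 
  [ -4,  -2,   0,  -6]
  [  0,   0,   1,   1]
  [  0,   0,   0,   0]
Pivot columns: 1, 3 → 2 pivots.
rank(A) = 2, so nullity(A) = 4 - 2 = 2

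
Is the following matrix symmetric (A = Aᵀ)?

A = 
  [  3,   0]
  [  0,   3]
Yes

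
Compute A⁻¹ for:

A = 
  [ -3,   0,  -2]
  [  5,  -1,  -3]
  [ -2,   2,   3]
det(A) = (-3)·((-1)(3) - (-3)(2)) - (0)·((5)(3) - (-3)(-2)) + (-2)·((5)(2) - (-1)(-2))
  = (-3)(3) - (0)(9) + (-2)(8)
  = -25
det(A) = -25 ≠ 0, so A is invertible.

Cofactors Cᵢⱼ = (-1)ⁱ⁺ʲ·Mᵢⱼ:
C = 
  [  3,  -9,   8]
  [ -4, -13,   6]
  [ -2, -19,   3]

adj(A) = Cᵀ:
adj(A) = 
  [  3,  -4,  -2]
  [ -9, -13, -19]
  [  8,   6,   3]

A⁻¹ = (-1/25) · adj(A):
A⁻¹ = 
  [-3/25,  4/25,  2/25]
  [ 9/25, 13/25, 19/25]
  [-8/25, -6/25, -3/25]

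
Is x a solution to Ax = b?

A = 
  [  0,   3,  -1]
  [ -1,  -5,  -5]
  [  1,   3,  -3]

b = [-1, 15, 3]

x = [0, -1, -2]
Yes

Ax = [-1, 15, 3] = b ✓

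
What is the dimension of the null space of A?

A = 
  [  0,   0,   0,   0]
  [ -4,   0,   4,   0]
nullity(A) = 3

Row reduce:
Swap R1 ↔ R2
REF = 
  [ -4,   0,   4,   0]
  [  0,   0,   0,   0]
Pivot columns: 1 → 1 pivot.
rank(A) = 1, so nullity(A) = 4 - 1 = 3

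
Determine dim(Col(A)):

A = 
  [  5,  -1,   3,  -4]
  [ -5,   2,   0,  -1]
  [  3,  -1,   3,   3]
dim(Col(A)) = 3

Row reduce:
R2 → R2 + (1)·R1
R3 → R3 - (3/5)·R1
R3 → R3 + (2/5)·R2
REF = 
  [   5,   -1,    3,   -4]
  [   0,    1,    3,   -5]
  [   0,    0, 12/5, 17/5]
Pivot columns: 1, 2, 3 → 3 pivots.
dim(Col(A)) = number of pivot columns = 3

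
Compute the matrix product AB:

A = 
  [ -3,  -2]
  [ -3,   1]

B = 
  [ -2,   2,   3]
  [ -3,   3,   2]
A is 2×2 and B is 2×3, so AB is 2×3. Each entry is (row of A)·(column of B):
AB[1,1] = (-3)(-2) + (-2)(-3) = 12
AB[1,2] = (-3)(2) + (-2)(3) = -12
AB[1,3] = (-3)(3) + (-2)(2) = -13
AB[2,1] = (-3)(-2) + (1)(-3) = 3
AB[2,2] = (-3)(2) + (1)(3) = -3
AB[2,3] = (-3)(3) + (1)(2) = -7

AB = 
  [ 12, -12, -13]
  [  3,  -3,  -7]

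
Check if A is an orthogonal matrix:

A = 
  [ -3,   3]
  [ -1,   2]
No

AᵀA = 
  [ 10, -11]
  [-11,  13]
≠ I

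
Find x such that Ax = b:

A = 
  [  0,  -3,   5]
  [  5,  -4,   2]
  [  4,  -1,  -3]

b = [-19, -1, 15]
Row reduce the augmented matrix [A|b]:
Swap R1 ↔ R2
R3 → R3 - (4/5)·R1
R3 → R3 + (11/15)·R2
REF = 
  [     5,     -4,      2,     -1]
  [     0,     -3,      5,    -19]
  [     0,      0, -14/15,  28/15]

Back-substitution:
x₃ = (28/15) / (-14/15) = -2
x₂ = (-19 - (5)(-2)) / (-3) = 3
x₁ = (-1 - (-4)(3) - (2)(-2)) / 5 = 3

x = [3, 3, -2]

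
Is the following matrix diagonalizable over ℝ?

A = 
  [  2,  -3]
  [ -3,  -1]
Yes

tr(A) = 1, det(A) = -11
Characteristic polynomial: λ² - tr(A)λ + det(A) = λ² - λ - 11
λ² - λ - 11 = 0  ⇒  λ = (1 ± √((-1)² - 4·(-11)))/2 = (1 ± √(45))/2
  = (1 + 3√5)/2,  (1 - 3√5)/2
Eigenvalues: (1 + 3√5)/2, (1 - 3√5)/2  (≈ 3.854, -2.854)
The two irrational eigenvalues are distinct (simple), so each has alg. mult. = geom. mult. = 1.
Sum of geometric multiplicities equals n, so A has n independent eigenvectors.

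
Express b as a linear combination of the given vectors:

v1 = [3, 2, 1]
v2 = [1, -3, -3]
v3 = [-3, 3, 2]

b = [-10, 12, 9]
c1 = 0, c2 = -1, c3 = 3

b = 0·v1 + -1·v2 + 3·v3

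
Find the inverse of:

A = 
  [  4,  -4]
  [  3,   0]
det(A) = (4)(0) - (-4)(3) = 12
For a 2×2 matrix, A⁻¹ = (1/det(A)) · [[d, -b], [-c, a]]
    = (1/12) · [[0, 4], [-3, 4]]

A⁻¹ = 
  [   0,  1/3]
  [-1/4,  1/3]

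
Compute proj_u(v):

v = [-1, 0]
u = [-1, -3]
proj_u(v) = [-1/10, -3/10]

v·u = (-1)(-1) + (0)(-3) = 1
u·u = (-1)² + (-3)² = 10
proj_u(v) = (v·u / u·u) × u = (1/10) × u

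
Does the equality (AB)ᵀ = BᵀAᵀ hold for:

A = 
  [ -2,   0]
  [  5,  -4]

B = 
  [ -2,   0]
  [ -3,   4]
Yes

(AB)ᵀ = 
  [  4,   2]
  [  0, -16]

BᵀAᵀ = 
  [  4,   2]
  [  0, -16]

Both sides are equal — this is the standard identity (AB)ᵀ = BᵀAᵀ, which holds for all A, B.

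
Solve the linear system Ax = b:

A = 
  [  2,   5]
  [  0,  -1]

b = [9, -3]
x = [-3, 3]

Row reduce the augmented matrix [A|b]:
(already in echelon form)
REF = 
  [  2,   5,   9]
  [  0,  -1,  -3]

Back-substitution:
x₂ = (-3) / (-1) = 3
x₁ = (9 - (5)(3)) / 2 = -3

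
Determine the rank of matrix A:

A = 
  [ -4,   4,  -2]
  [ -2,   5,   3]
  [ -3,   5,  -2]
Row reduce:
R2 → R2 - (1/2)·R1
R3 → R3 - (3/4)·R1
R3 → R3 - (2/3)·R2
REF = 
  [   -4,     4,    -2]
  [    0,     3,     4]
  [    0,     0, -19/6]
Pivot columns: 1, 2, 3 → 3 pivots.

rank(A) = 3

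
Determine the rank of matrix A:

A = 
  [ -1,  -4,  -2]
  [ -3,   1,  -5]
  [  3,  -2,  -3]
Row reduce:
R2 → R2 - (3)·R1
R3 → R3 + (3)·R1
R3 → R3 + (14/13)·R2
REF = 
  [     -1,      -4,      -2]
  [      0,      13,       1]
  [      0,       0, -103/13]
Pivot columns: 1, 2, 3 → 3 pivots.

rank(A) = 3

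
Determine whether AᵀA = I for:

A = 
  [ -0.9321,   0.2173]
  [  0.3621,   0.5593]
No

AᵀA = 
  [  0.9999,   0]
  [  0,   0.3600]
≠ I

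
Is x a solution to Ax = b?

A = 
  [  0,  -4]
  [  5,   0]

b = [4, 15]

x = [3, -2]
No

Ax = [8, 15] ≠ b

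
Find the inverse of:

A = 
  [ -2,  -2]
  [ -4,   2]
det(A) = (-2)(2) - (-2)(-4) = -12
For a 2×2 matrix, A⁻¹ = (1/det(A)) · [[d, -b], [-c, a]]
    = (-1/12) · [[2, 2], [4, -2]]

A⁻¹ = 
  [-1/6, -1/6]
  [-1/3,  1/6]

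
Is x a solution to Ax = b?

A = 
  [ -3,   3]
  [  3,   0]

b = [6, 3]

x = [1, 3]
Yes

Ax = [6, 3] = b ✓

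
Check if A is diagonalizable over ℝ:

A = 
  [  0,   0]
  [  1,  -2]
Yes

tr(A) = -2, det(A) = 0
Characteristic polynomial: λ² - tr(A)λ + det(A) = λ² + 2λ
λ² + 2λ = λ(λ + 2)
Eigenvalues: 0, -2
λ=-2: alg. mult. = 1, geom. mult. = 2 - rank(A - (-2)I) = 2 - 1 = 1
λ=0: alg. mult. = 1, geom. mult. = 2 - rank(A - (0)I) = 2 - 1 = 1
Sum of geometric multiplicities equals n, so A has n independent eigenvectors.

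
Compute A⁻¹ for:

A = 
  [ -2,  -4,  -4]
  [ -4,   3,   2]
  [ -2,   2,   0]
det(A) = (-2)·((3)(0) - (2)(2)) - (-4)·((-4)(0) - (2)(-2)) + (-4)·((-4)(2) - (3)(-2))
  = (-2)(-4) - (-4)(4) + (-4)(-2)
  = 32
det(A) = 32 ≠ 0, so A is invertible.

Cofactors Cᵢⱼ = (-1)ⁱ⁺ʲ·Mᵢⱼ:
C = 
  [ -4,  -4,  -2]
  [ -8,  -8,  12]
  [  4,  20, -22]

adj(A) = Cᵀ:
adj(A) = 
  [ -4,  -8,   4]
  [ -4,  -8,  20]
  [ -2,  12, -22]

A⁻¹ = (1/32) · adj(A):
A⁻¹ = 
  [  -1/8,   -1/4,    1/8]
  [  -1/8,   -1/4,    5/8]
  [ -1/16,    3/8, -11/16]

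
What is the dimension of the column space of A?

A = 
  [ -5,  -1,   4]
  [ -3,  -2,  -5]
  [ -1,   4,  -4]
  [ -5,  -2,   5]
dim(Col(A)) = 3

Row reduce:
R2 → R2 - (3/5)·R1
R3 → R3 - (1/5)·R1
R4 → R4 - (1)·R1
R3 → R3 + (3)·R2
R4 → R4 - (5/7)·R2
R4 → R4 + (44/189)·R3
REF = 
  [   -5,    -1,     4]
  [    0,  -7/5, -37/5]
  [    0,     0,   -27]
  [    0,     0,     0]
Pivot columns: 1, 2, 3 → 3 pivots.
dim(Col(A)) = number of pivot columns = 3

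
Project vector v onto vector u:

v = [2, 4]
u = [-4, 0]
proj_u(v) = [2, 0]

v·u = (2)(-4) + (4)(0) = -8
u·u = (-4)² + (0)² = 16
proj_u(v) = (v·u / u·u) × u = (-8/16) × u = (-1/2) × u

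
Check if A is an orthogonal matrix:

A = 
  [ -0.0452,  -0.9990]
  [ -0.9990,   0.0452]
Yes

AᵀA = 
  [  1,   0]
  [  0,   1]
≈ I (equal to I up to the 4-dp rounding of the entries)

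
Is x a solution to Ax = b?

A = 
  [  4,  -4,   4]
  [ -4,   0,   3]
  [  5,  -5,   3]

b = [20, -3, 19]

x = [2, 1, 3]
No

Ax = [16, 1, 14] ≠ b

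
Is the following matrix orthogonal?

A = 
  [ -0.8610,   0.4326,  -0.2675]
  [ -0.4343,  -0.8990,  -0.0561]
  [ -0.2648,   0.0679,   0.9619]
Yes

AᵀA = 
  [  1.0001,   0,   0]
  [  0,   1,   0]
  [  0,   0,   1]
≈ I (equal to I up to the 4-dp rounding of the entries)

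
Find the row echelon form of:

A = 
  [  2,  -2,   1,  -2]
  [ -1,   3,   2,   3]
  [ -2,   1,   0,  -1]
Row operations:
R2 → R2 + (1/2)·R1
R3 → R3 + (1)·R1
R3 → R3 + (1/2)·R2

Resulting echelon form:
REF = 
  [  2,  -2,   1,  -2]
  [  0,   2, 5/2,   2]
  [  0,   0, 9/4,  -2]

Rank = 3 (number of non-zero pivot rows).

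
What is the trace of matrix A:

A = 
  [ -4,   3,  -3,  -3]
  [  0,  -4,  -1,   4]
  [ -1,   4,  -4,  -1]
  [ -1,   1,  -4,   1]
-11

tr(A) = -4 + -4 + -4 + 1 = -11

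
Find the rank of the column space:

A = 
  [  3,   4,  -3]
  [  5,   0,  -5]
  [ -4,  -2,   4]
Row reduce:
R2 → R2 - (5/3)·R1
R3 → R3 + (4/3)·R1
R3 → R3 + (1/2)·R2
REF = 
  [    3,     4,    -3]
  [    0, -20/3,     0]
  [    0,     0,     0]
Pivot columns: 1, 2 → 2 pivots.
dim(Col(A)) = number of pivot columns = 2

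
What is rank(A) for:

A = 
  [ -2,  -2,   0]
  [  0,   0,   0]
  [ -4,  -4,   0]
rank(A) = 1

Row reduce:
R3 → R3 - (2)·R1
REF = 
  [ -2,  -2,   0]
  [  0,   0,   0]
  [  0,   0,   0]
Pivot columns: 1 → 1 pivot.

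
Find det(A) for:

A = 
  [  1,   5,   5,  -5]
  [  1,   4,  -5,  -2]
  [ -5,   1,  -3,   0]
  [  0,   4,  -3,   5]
Cofactor expansion along row 1: det(A) = a₁₁M₁₁ - a₁₂M₁₂ + a₁₃M₁₃ - a₁₄M₁₄

M₁₁ = det[[4, -5, -2]; [1, -3, 0]; [4, -3, 5]]
  = (4)·((-3)(5) - (0)(-3)) - (-5)·((1)(5) - (0)(4)) + (-2)·((1)(-3) - (-3)(4))
  = (4)(-15) - (-5)(5) + (-2)(9)
  = -53
M₁₂ = det[[1, -5, -2]; [-5, -3, 0]; [0, -3, 5]]
  = (1)·((-3)(5) - (0)(-3)) - (-5)·((-5)(5) - (0)(0)) + (-2)·((-5)(-3) - (-3)(0))
  = (1)(-15) - (-5)(-25) + (-2)(15)
  = -170
M₁₃ = det[[1, 4, -2]; [-5, 1, 0]; [0, 4, 5]]
  = (1)·((1)(5) - (0)(4)) - (4)·((-5)(5) - (0)(0)) + (-2)·((-5)(4) - (1)(0))
  = (1)(5) - (4)(-25) + (-2)(-20)
  = 145
M₁₄ = det[[1, 4, -5]; [-5, 1, -3]; [0, 4, -3]]
  = (1)·((1)(-3) - (-3)(4)) - (4)·((-5)(-3) - (-3)(0)) + (-5)·((-5)(4) - (1)(0))
  = (1)(9) - (4)(15) + (-5)(-20)
  = 49

det(A) = (1)(-53) - (5)(-170) + (5)(145) - (-5)(49) = 1767

det(A) = 1767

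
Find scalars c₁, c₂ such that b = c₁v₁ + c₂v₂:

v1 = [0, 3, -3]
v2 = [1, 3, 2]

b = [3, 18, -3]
c1 = 3, c2 = 3

b = 3·v1 + 3·v2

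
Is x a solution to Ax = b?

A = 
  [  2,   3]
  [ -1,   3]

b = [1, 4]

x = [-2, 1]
No

Ax = [-1, 5] ≠ b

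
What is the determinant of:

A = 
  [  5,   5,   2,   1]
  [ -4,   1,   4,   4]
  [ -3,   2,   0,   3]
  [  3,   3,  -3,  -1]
Cofactor expansion along row 1: det(A) = a₁₁M₁₁ - a₁₂M₁₂ + a₁₃M₁₃ - a₁₄M₁₄

M₁₁ = det[[1, 4, 4]; [2, 0, 3]; [3, -3, -1]]
  = (1)·((0)(-1) - (3)(-3)) - (4)·((2)(-1) - (3)(3)) + (4)·((2)(-3) - (0)(3))
  = (1)(9) - (4)(-11) + (4)(-6)
  = 29
M₁₂ = det[[-4, 4, 4]; [-3, 0, 3]; [3, -3, -1]]
  = (-4)·((0)(-1) - (3)(-3)) - (4)·((-3)(-1) - (3)(3)) + (4)·((-3)(-3) - (0)(3))
  = (-4)(9) - (4)(-6) + (4)(9)
  = 24
M₁₃ = det[[-4, 1, 4]; [-3, 2, 3]; [3, 3, -1]]
  = (-4)·((2)(-1) - (3)(3)) - (1)·((-3)(-1) - (3)(3)) + (4)·((-3)(3) - (2)(3))
  = (-4)(-11) - (1)(-6) + (4)(-15)
  = -10
M₁₄ = det[[-4, 1, 4]; [-3, 2, 0]; [3, 3, -3]]
  = (-4)·((2)(-3) - (0)(3)) - (1)·((-3)(-3) - (0)(3)) + (4)·((-3)(3) - (2)(3))
  = (-4)(-6) - (1)(9) + (4)(-15)
  = -45

det(A) = (5)(29) - (5)(24) + (2)(-10) - (1)(-45) = 50

det(A) = 50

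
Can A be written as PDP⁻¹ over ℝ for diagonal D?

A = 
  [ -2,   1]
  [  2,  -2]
Yes

tr(A) = -4, det(A) = 2
Characteristic polynomial: λ² - tr(A)λ + det(A) = λ² + 4λ + 2
λ² + 4λ + 2 = 0  ⇒  λ = (-4 ± √((4)² - 4·(2)))/2 = (-4 ± √(8))/2
  = -2 + √2,  -2 - √2
Eigenvalues: -2 + √2, -2 - √2  (≈ -0.5858, -3.414)
The two irrational eigenvalues are distinct (simple), so each has alg. mult. = geom. mult. = 1.
Sum of geometric multiplicities equals n, so A has n independent eigenvectors.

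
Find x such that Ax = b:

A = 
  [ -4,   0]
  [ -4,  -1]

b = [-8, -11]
x = [2, 3]

Row reduce the augmented matrix [A|b]:
R2 → R2 - (1)·R1
REF = 
  [ -4,   0,  -8]
  [  0,  -1,  -3]

Back-substitution:
x₂ = (-3) / (-1) = 3
x₁ = (-8 - (0)(3)) / (-4) = 2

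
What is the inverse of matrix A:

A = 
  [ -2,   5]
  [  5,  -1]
det(A) = (-2)(-1) - (5)(5) = -23
For a 2×2 matrix, A⁻¹ = (1/det(A)) · [[d, -b], [-c, a]]
    = (-1/23) · [[-1, -5], [-5, -2]]

A⁻¹ = 
  [1/23, 5/23]
  [5/23, 2/23]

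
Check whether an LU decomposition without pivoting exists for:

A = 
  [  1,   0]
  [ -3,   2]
Yes.
A[1,1] = 1 ≠ 0, so Gaussian elimination proceeds without a row swap: multiplier ℓ₂₁ = (-3)/(1) = -3, and U[2,2] = 2 - (-3)(0) = 2.
L = 
  [  1,   0]
  [ -3,   1]
U = 
  [  1,   0]
  [  0,   2]
Check row 2 of LU: [(-3)(1), (-3)(0) + 2] = [-3, 2] = row 2 of A ✓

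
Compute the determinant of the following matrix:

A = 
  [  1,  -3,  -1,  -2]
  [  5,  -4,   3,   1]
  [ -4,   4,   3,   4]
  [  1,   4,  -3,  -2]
Cofactor expansion along row 1: det(A) = a₁₁M₁₁ - a₁₂M₁₂ + a₁₃M₁₃ - a₁₄M₁₄

M₁₁ = det[[-4, 3, 1]; [4, 3, 4]; [4, -3, -2]]
  = (-4)·((3)(-2) - (4)(-3)) - (3)·((4)(-2) - (4)(4)) + (1)·((4)(-3) - (3)(4))
  = (-4)(6) - (3)(-24) + (1)(-24)
  = 24
M₁₂ = det[[5, 3, 1]; [-4, 3, 4]; [1, -3, -2]]
  = (5)·((3)(-2) - (4)(-3)) - (3)·((-4)(-2) - (4)(1)) + (1)·((-4)(-3) - (3)(1))
  = (5)(6) - (3)(4) + (1)(9)
  = 27
M₁₃ = det[[5, -4, 1]; [-4, 4, 4]; [1, 4, -2]]
  = (5)·((4)(-2) - (4)(4)) - (-4)·((-4)(-2) - (4)(1)) + (1)·((-4)(4) - (4)(1))
  = (5)(-24) - (-4)(4) + (1)(-20)
  = -124
M₁₄ = det[[5, -4, 3]; [-4, 4, 3]; [1, 4, -3]]
  = (5)·((4)(-3) - (3)(4)) - (-4)·((-4)(-3) - (3)(1)) + (3)·((-4)(4) - (4)(1))
  = (5)(-24) - (-4)(9) + (3)(-20)
  = -144

det(A) = (1)(24) - (-3)(27) + (-1)(-124) - (-2)(-144) = -59

det(A) = -59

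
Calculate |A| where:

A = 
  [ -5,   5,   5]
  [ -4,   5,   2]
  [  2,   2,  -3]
-35

Cofactor expansion along row 1:
det(A) = (-5)·((5)(-3) - (2)(2)) - (5)·((-4)(-3) - (2)(2)) + (5)·((-4)(2) - (5)(2))
  = (-5)(-19) - (5)(8) + (5)(-18)
  = -35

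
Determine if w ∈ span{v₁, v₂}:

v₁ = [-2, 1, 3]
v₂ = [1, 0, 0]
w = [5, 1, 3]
Yes

Form the augmented matrix and row-reduce:
[v₁|v₂|w] = 
  [ -2,   1,   5]
  [  1,   0,   1]
  [  3,   0,   3]
R2 → R2 + (1/2)·R1
R3 → R3 + (3/2)·R1
R3 → R3 - (3)·R2
REF = 
  [ -2,   1,   5]
  [  0, 1/2, 7/2]
  [  0,   0,   0]

No row of the form [0 0 | nonzero], so the system is consistent. Back-substitution gives c₁ = 1, c₂ = 7: w = (1)·v₁ + (7)·v₂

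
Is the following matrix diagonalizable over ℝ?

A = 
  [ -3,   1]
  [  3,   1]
Yes

tr(A) = -2, det(A) = -6
Characteristic polynomial: λ² - tr(A)λ + det(A) = λ² + 2λ - 6
λ² + 2λ - 6 = 0  ⇒  λ = (-2 ± √((2)² - 4·(-6)))/2 = (-2 ± √(28))/2
  = -1 + √7,  -1 - √7
Eigenvalues: -1 + √7, -1 - √7  (≈ 1.646, -3.646)
The two irrational eigenvalues are distinct (simple), so each has alg. mult. = geom. mult. = 1.
Sum of geometric multiplicities equals n, so A has n independent eigenvectors.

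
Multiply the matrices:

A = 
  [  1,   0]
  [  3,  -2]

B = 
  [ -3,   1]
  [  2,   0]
AB = 
  [ -3,   1]
  [-13,   3]

A is 2×2 and B is 2×2, so AB is 2×2. Each entry is (row of A)·(column of B):
AB[1,1] = (1)(-3) + (0)(2) = -3
AB[1,2] = (1)(1) + (0)(0) = 1
AB[2,1] = (3)(-3) + (-2)(2) = -13
AB[2,2] = (3)(1) + (-2)(0) = 3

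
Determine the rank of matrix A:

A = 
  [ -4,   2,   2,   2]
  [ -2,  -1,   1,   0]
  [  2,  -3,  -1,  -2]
rank(A) = 2

Row reduce:
R2 → R2 - (1/2)·R1
R3 → R3 + (1/2)·R1
R3 → R3 - (1)·R2
REF = 
  [ -4,   2,   2,   2]
  [  0,  -2,   0,  -1]
  [  0,   0,   0,   0]
Pivot columns: 1, 2 → 2 pivots.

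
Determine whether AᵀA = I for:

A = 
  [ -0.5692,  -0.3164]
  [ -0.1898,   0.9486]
No

AᵀA = 
  [  0.3600,   0.0001]
  [  0.0001,   1]
≠ I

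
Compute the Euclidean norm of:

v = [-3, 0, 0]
3

||v||₂ = √((-3)² + (0)² + (0)²) = √9 = 3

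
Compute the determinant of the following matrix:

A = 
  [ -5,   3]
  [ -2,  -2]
16

For a 2×2 matrix, det = ad - bc = (-5)(-2) - (3)(-2) = 16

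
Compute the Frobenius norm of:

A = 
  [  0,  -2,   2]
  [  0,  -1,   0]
||A||_F = 3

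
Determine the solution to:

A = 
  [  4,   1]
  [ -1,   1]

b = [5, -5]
Row reduce the augmented matrix [A|b]:
R2 → R2 + (1/4)·R1
REF = 
  [    4,     1,     5]
  [    0,   5/4, -15/4]

Back-substitution:
x₂ = (-15/4) / (5/4) = -3
x₁ = (5 - (1)(-3)) / 4 = 2

x = [2, -3]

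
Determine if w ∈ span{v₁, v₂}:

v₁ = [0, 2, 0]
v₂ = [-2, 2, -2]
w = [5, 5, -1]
No

Form the augmented matrix and row-reduce:
[v₁|v₂|w] = 
  [  0,  -2,   5]
  [  2,   2,   5]
  [  0,  -2,  -1]
Swap R1 ↔ R2
R3 → R3 - (1)·R2
REF = 
  [  2,   2,   5]
  [  0,  -2,   5]
  [  0,   0,  -6]

Row 3 reads [0 0 | -6], i.e. 0 = -6, so the system is inconsistent and w ∉ span{v₁, v₂}.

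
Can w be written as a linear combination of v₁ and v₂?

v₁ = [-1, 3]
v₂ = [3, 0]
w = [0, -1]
Yes

Form the augmented matrix and row-reduce:
[v₁|v₂|w] = 
  [ -1,   3,   0]
  [  3,   0,  -1]
R2 → R2 + (3)·R1
REF = 
  [ -1,   3,   0]
  [  0,   9,  -1]

No row of the form [0 0 | nonzero], so the system is consistent. Back-substitution gives c₁ = -1/3, c₂ = -1/9: w = (-1/3)·v₁ + (-1/9)·v₂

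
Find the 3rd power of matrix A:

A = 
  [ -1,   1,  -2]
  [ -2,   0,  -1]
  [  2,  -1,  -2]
A^3 = 
  [ 13, -10,  -1]
  [ 14,  -6, -11]
  [ -2,  -5,   2]

A² = A·A:
A²[1,1] = (-1)(-1) + (1)(-2) + (-2)(2) = -5
A²[1,2] = (-1)(1) + (1)(0) + (-2)(-1) = 1
A²[1,3] = (-1)(-2) + (1)(-1) + (-2)(-2) = 5
A²[2,1] = (-2)(-1) + (0)(-2) + (-1)(2) = 0
A²[2,2] = (-2)(1) + (0)(0) + (-1)(-1) = -1
A²[2,3] = (-2)(-2) + (0)(-1) + (-1)(-2) = 6
A²[3,1] = (2)(-1) + (-1)(-2) + (-2)(2) = -4
A²[3,2] = (2)(1) + (-1)(0) + (-2)(-1) = 4
A²[3,3] = (2)(-2) + (-1)(-1) + (-2)(-2) = 1
A² = 
  [ -5,   1,   5]
  [  0,  -1,   6]
  [ -4,   4,   1]

A^3 = A^2·A:
A^3[1,1] = (-5)(-1) + (1)(-2) + (5)(2) = 13
A^3[1,2] = (-5)(1) + (1)(0) + (5)(-1) = -10
A^3[1,3] = (-5)(-2) + (1)(-1) + (5)(-2) = -1
A^3[2,1] = (0)(-1) + (-1)(-2) + (6)(2) = 14
A^3[2,2] = (0)(1) + (-1)(0) + (6)(-1) = -6
A^3[2,3] = (0)(-2) + (-1)(-1) + (6)(-2) = -11
A^3[3,1] = (-4)(-1) + (4)(-2) + (1)(2) = -2
A^3[3,2] = (-4)(1) + (4)(0) + (1)(-1) = -5
A^3[3,3] = (-4)(-2) + (4)(-1) + (1)(-2) = 2
A^3 = 
  [ 13, -10,  -1]
  [ 14,  -6, -11]
  [ -2,  -5,   2]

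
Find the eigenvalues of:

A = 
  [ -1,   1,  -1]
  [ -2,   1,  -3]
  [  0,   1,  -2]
Characteristic polynomial: det(λI - A) = λ³ + 2λ² + 4λ + 3
Testing integer divisors of the constant term: p(-1) = 0, so (λ + 1) is a factor:
p(λ) = (λ + 1)(λ² + λ + 3)
λ² + λ + 3 = 0  ⇒  λ = (-1 ± √((1)² - 4·(3)))/2 = (-1 ± √(-11))/2
  = (-1 + i√11)/2,  (-1 - i√11)/2

λ = -1, (-1 + i√11)/2, (-1 - i√11)/2  (≈ -1, -0.5 + 1.658i, -0.5 - 1.658i)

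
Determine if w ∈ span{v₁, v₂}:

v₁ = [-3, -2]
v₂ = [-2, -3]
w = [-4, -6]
Yes

Form the augmented matrix and row-reduce:
[v₁|v₂|w] = 
  [ -3,  -2,  -4]
  [ -2,  -3,  -6]
R2 → R2 - (2/3)·R1
REF = 
  [   -3,    -2,    -4]
  [    0,  -5/3, -10/3]

No row of the form [0 0 | nonzero], so the system is consistent. Back-substitution gives c₁ = 0, c₂ = 2: w = (0)·v₁ + (2)·v₂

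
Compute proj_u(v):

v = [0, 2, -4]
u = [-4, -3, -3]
proj_u(v) = [-12/17, -9/17, -9/17]

v·u = (0)(-4) + (2)(-3) + (-4)(-3) = 6
u·u = (-4)² + (-3)² + (-3)² = 34
proj_u(v) = (v·u / u·u) × u = (6/34) × u = (3/17) × u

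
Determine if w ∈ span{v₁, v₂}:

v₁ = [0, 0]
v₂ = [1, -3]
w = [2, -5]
No

Form the augmented matrix and row-reduce:
[v₁|v₂|w] = 
  [  0,   1,   2]
  [  0,  -3,  -5]
R2 → R2 + (3)·R1
REF = 
  [  0,   1,   2]
  [  0,   0,   1]

Row 2 reads [0 0 | 1], i.e. 0 = 1, so the system is inconsistent and w ∉ span{v₁, v₂}.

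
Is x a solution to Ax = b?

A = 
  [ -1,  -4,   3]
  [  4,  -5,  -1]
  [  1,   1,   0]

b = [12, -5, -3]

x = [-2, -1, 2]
Yes

Ax = [12, -5, -3] = b ✓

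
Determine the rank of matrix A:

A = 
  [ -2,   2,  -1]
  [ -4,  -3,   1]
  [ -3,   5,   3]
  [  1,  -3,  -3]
rank(A) = 3

Row reduce:
R2 → R2 - (2)·R1
R3 → R3 - (3/2)·R1
R4 → R4 + (1/2)·R1
R3 → R3 + (2/7)·R2
R4 → R4 - (2/7)·R2
R4 → R4 + (61/75)·R3
REF = 
  [   -2,     2,    -1]
  [    0,    -7,     3]
  [    0,     0, 75/14]
  [    0,     0,     0]
Pivot columns: 1, 2, 3 → 3 pivots.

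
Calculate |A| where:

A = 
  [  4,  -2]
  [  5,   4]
For a 2×2 matrix, det = ad - bc = (4)(4) - (-2)(5) = 26

det(A) = 26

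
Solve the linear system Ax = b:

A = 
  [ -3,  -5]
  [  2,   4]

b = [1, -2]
x = [3, -2]

Row reduce the augmented matrix [A|b]:
R2 → R2 + (2/3)·R1
REF = 
  [  -3,   -5,    1]
  [   0,  2/3, -4/3]

Back-substitution:
x₂ = (-4/3) / (2/3) = -2
x₁ = (1 - (-5)(-2)) / (-3) = 3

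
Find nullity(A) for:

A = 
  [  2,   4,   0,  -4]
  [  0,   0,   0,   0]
nullity(A) = 3

Row reduce:
(no row operations needed)
REF = 
  [  2,   4,   0,  -4]
  [  0,   0,   0,   0]
Pivot columns: 1 → 1 pivot.
rank(A) = 1, so nullity(A) = 4 - 1 = 3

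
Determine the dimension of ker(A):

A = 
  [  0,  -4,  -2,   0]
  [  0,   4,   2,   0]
nullity(A) = 3

Row reduce:
R2 → R2 + (1)·R1
REF = 
  [  0,  -4,  -2,   0]
  [  0,   0,   0,   0]
Pivot columns: 2 → 1 pivot.
rank(A) = 1, so nullity(A) = 4 - 1 = 3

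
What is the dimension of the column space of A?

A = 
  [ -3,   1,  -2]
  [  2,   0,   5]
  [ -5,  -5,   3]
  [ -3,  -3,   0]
Row reduce:
R2 → R2 + (2/3)·R1
R3 → R3 - (5/3)·R1
R4 → R4 - (1)·R1
R3 → R3 + (10)·R2
R4 → R4 + (6)·R2
R4 → R4 - (24/43)·R3
REF = 
  [  -3,    1,   -2]
  [   0,  2/3, 11/3]
  [   0,    0,   43]
  [   0,    0,    0]
Pivot columns: 1, 2, 3 → 3 pivots.
dim(Col(A)) = number of pivot columns = 3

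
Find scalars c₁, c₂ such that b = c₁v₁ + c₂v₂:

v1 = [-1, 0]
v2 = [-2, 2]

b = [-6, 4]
c1 = 2, c2 = 2

b = 2·v1 + 2·v2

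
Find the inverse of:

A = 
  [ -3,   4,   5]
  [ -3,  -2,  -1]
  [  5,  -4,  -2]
det(A) = (-3)·((-2)(-2) - (-1)(-4)) - (4)·((-3)(-2) - (-1)(5)) + (5)·((-3)(-4) - (-2)(5))
  = (-3)(0) - (4)(11) + (5)(22)
  = 66
det(A) = 66 ≠ 0, so A is invertible.

Cofactors Cᵢⱼ = (-1)ⁱ⁺ʲ·Mᵢⱼ:
C = 
  [  0, -11,  22]
  [-12, -19,   8]
  [  6, -18,  18]

adj(A) = Cᵀ:
adj(A) = 
  [  0, -12,   6]
  [-11, -19, -18]
  [ 22,   8,  18]

A⁻¹ = (1/66) · adj(A):
A⁻¹ = 
  [     0,  -2/11,   1/11]
  [  -1/6, -19/66,  -3/11]
  [   1/3,   4/33,   3/11]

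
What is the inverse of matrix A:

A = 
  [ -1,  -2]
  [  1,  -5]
det(A) = (-1)(-5) - (-2)(1) = 7
For a 2×2 matrix, A⁻¹ = (1/det(A)) · [[d, -b], [-c, a]]
    = (1/7) · [[-5, 2], [-1, -1]]

A⁻¹ = 
  [-5/7,  2/7]
  [-1/7, -1/7]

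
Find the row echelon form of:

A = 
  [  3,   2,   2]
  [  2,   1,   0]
Row operations:
R2 → R2 - (2/3)·R1

Resulting echelon form:
REF = 
  [   3,    2,    2]
  [   0, -1/3, -4/3]

Rank = 2 (number of non-zero pivot rows).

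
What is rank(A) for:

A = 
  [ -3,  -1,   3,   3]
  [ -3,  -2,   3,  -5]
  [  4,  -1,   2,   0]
rank(A) = 3

Row reduce:
R2 → R2 - (1)·R1
R3 → R3 + (4/3)·R1
R3 → R3 - (7/3)·R2
REF = 
  [  -3,   -1,    3,    3]
  [   0,   -1,    0,   -8]
  [   0,    0,    6, 68/3]
Pivot columns: 1, 2, 3 → 3 pivots.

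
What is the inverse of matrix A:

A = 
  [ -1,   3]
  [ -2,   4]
det(A) = (-1)(4) - (3)(-2) = 2
For a 2×2 matrix, A⁻¹ = (1/det(A)) · [[d, -b], [-c, a]]
    = (1/2) · [[4, -3], [2, -1]]

A⁻¹ = 
  [   2, -3/2]
  [   1, -1/2]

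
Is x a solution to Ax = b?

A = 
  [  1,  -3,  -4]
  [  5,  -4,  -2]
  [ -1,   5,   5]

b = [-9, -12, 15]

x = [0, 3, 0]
Yes

Ax = [-9, -12, 15] = b ✓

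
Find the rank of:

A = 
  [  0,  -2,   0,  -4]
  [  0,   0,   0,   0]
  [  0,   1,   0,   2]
rank(A) = 1

Row reduce:
R3 → R3 + (1/2)·R1
REF = 
  [  0,  -2,   0,  -4]
  [  0,   0,   0,   0]
  [  0,   0,   0,   0]
Pivot columns: 2 → 1 pivot.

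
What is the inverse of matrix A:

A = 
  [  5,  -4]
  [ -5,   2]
det(A) = (5)(2) - (-4)(-5) = -10
For a 2×2 matrix, A⁻¹ = (1/det(A)) · [[d, -b], [-c, a]]
    = (-1/10) · [[2, 4], [5, 5]]

A⁻¹ = 
  [-1/5, -2/5]
  [-1/2, -1/2]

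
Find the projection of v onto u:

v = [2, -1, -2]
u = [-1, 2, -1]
v·u = (2)(-1) + (-1)(2) + (-2)(-1) = -2
u·u = (-1)² + (2)² + (-1)² = 6
proj_u(v) = (v·u / u·u) × u = (-2/6) × u = (-1/3) × u

proj_u(v) = [1/3, -2/3, 1/3]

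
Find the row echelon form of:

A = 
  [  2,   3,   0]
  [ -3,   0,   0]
Row operations:
R2 → R2 + (3/2)·R1

Resulting echelon form:
REF = 
  [  2,   3,   0]
  [  0, 9/2,   0]

Rank = 2 (number of non-zero pivot rows).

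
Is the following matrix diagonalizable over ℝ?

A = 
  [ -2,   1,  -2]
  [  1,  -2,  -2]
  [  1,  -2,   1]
Yes

Characteristic polynomial: det(λI - A) = λ³ + 3λ² - 3λ - 9
Testing integer divisors of the constant term: p(-3) = 0, so (λ + 3) is a factor:
p(λ) = (λ + 3)(λ² - 3)
λ² - 3 = 0  ⇒  λ = (0 ± √((0)² - 4·(-3)))/2 = (0 ± √(12))/2
  = √3,  -√3
Eigenvalues: -3, √3, -√3  (≈ -3, 1.732, -1.732)
The two irrational eigenvalues are distinct (simple), so each has alg. mult. = geom. mult. = 1.
λ=-3: alg. mult. = 1, geom. mult. = 3 - rank(A - (-3)I) = 3 - 2 = 1
Sum of geometric multiplicities equals n, so A has n independent eigenvectors.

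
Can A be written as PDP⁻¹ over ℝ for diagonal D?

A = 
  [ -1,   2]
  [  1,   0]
Yes

tr(A) = -1, det(A) = -2
Characteristic polynomial: λ² - tr(A)λ + det(A) = λ² + λ - 2
λ² + λ - 2 = (λ + 2)(λ - 1)
Eigenvalues: 1, -2
λ=-2: alg. mult. = 1, geom. mult. = 2 - rank(A - (-2)I) = 2 - 1 = 1
λ=1: alg. mult. = 1, geom. mult. = 2 - rank(A - (1)I) = 2 - 1 = 1
Sum of geometric multiplicities equals n, so A has n independent eigenvectors.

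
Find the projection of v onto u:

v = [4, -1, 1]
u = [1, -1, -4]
v·u = (4)(1) + (-1)(-1) + (1)(-4) = 1
u·u = (1)² + (-1)² + (-4)² = 18
proj_u(v) = (v·u / u·u) × u = (1/18) × u

proj_u(v) = [1/18, -1/18, -2/9]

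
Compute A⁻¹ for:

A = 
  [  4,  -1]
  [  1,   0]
det(A) = (4)(0) - (-1)(1) = 1
For a 2×2 matrix, A⁻¹ = (1/det(A)) · [[d, -b], [-c, a]]
    = (1) · [[0, 1], [-1, 4]]

A⁻¹ = 
  [  0,   1]
  [ -1,   4]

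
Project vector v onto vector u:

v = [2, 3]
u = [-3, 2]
proj_u(v) = [0, 0]

v·u = (2)(-3) + (3)(2) = 0
u·u = (-3)² + (2)² = 13
proj_u(v) = (v·u / u·u) × u = (0/13) × u = (0) × u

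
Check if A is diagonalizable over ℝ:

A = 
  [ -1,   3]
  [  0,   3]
Yes

tr(A) = 2, det(A) = -3
Characteristic polynomial: λ² - tr(A)λ + det(A) = λ² - 2λ - 3
λ² - 2λ - 3 = (λ + 1)(λ - 3)
Eigenvalues: 3, -1
λ=-1: alg. mult. = 1, geom. mult. = 2 - rank(A - (-1)I) = 2 - 1 = 1
λ=3: alg. mult. = 1, geom. mult. = 2 - rank(A - (3)I) = 2 - 1 = 1
Sum of geometric multiplicities equals n, so A has n independent eigenvectors.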